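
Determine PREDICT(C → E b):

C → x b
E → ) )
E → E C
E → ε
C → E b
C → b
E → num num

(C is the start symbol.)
{ ')', 'b', 'num', 'x' }

PREDICT(C → E b) = (FIRST(RHS) \ {ε}) ∪ (FOLLOW(C) if ε ∈ FIRST(RHS), i.e. RHS ⇒* ε)
FIRST(E) = { ')', 'b', 'num', 'x', ε }
FIRST(E b) = { ')', 'b', 'num', 'x' }
ε ∉ FIRST(E b), so FOLLOW(C) is not added.
PREDICT(C → E b) = { ')', 'b', 'num', 'x' }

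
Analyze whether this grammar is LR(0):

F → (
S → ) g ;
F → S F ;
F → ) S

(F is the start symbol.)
Yes, the grammar is LR(0)

A grammar is LR(0) if no state in the canonical LR(0) collection has:
  - both a shift item (dot before a terminal) and a complete item (shift-reduce conflict), or
  - two or more complete items (reduce-reduce conflict; the accept item [F' → F .] counts as a complete item here).

Augment with F' → F and build the canonical LR(0) collection (I0 = CLOSURE({[F' → . F]}), then GOTO on every symbol after a dot until no new states appear). It has 11 states:
  I0: { [F → . (], [F → . ) S], [F → . S F ;], [F' → . F], [S → . ) g ;] }  — shift
  I1: { [F → ( .] }  — reduce
  I2: { [F → ) . S], [S → ) . g ;], [S → . ) g ;] }  — shift
  I3: { [F' → F .] }  — accept
  I4: { [F → . (], [F → . ) S], [F → . S F ;], [F → S . F ;], [S → . ) g ;] }  — shift
  I5: { [F → S F . ;] }  — shift
  I6: { [F → S F ; .] }  — reduce
  I7: { [S → ) . g ;] }  — shift
  I8: { [F → ) S .] }  — reduce
  I9: { [S → ) g . ;] }  — shift
  I10: { [S → ) g ; .] }  — reduce

Every state is either a pure shift/goto state or contains exactly one complete item and nothing to shift — no conflicts. The grammar is LR(0).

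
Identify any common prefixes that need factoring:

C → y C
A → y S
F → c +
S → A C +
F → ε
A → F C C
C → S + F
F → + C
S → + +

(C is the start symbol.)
Left-factoring is needed when two productions for the same non-terminal
share a common prefix on the right-hand side.

Productions for C:
  C → y C
  C → S + F
Productions for A:
  A → y S
  A → F C C
Productions for F:
  F → c +
  F → ε
  F → + C
Productions for S:
  S → A C +
  S → + +

No common prefixes found.

Answer: No, left-factoring is not needed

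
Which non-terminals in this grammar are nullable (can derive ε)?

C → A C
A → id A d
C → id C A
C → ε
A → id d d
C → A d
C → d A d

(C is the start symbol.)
A non-terminal is nullable if it can derive ε (the empty string): either it has an ε-production, or it has a production whose right-hand side consists entirely of nullable non-terminals.

ε-productions: C → ε
So C is immediately nullable.
No further non-terminal can be added: every production for the remaining non-terminals contains a terminal or a non-nullable non-terminal.
Nullable = { 'C' }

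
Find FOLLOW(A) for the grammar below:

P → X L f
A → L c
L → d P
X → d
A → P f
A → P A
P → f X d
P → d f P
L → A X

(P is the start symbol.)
In A → P A: A is at the end; this adds FOLLOW(A) to itself — nothing new
In L → A X: A is followed by X, add FIRST(X) \ {ε} = { 'd' }

Taking the union: FOLLOW(A) = { 'd' }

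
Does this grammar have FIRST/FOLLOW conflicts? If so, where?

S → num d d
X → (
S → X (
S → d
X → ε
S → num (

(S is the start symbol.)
Yes. X → '(' with FOLLOW(X) on { '(' }

Nullable non-terminals: X.

X: nullable alternative(s) X → ε; FOLLOW(X) = { '(' }
  X → (: FIRST \ {ε} = { '(' } — overlaps FOLLOW(X) on { '(' }: CONFLICT
  X → ε: FIRST \ {ε} = { } — this is the only nullable alternative, skip

S has no nullable alternative, so no FIRST/FOLLOW check is needed there.

So the grammar has 1 FIRST/FOLLOW conflict (marked CONFLICT above).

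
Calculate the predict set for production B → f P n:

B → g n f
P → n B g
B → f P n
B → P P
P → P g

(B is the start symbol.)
PREDICT(B → f P n) = (FIRST(RHS) \ {ε}) ∪ (FOLLOW(B) if ε ∈ FIRST(RHS), i.e. RHS ⇒* ε)
FIRST(f P n) = { 'f' }
ε ∉ FIRST(f P n), so FOLLOW(B) is not added.
PREDICT(B → f P n) = { 'f' }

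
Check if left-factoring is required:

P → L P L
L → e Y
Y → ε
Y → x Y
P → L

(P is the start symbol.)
Yes, P has productions with common prefix 'L'

Left-factoring is needed when two productions for the same non-terminal
share a common prefix on the right-hand side.

Productions for P:
  P → L P L
  P → L
Productions for Y:
  Y → ε
  Y → x Y

Found common prefix 'L' in productions for P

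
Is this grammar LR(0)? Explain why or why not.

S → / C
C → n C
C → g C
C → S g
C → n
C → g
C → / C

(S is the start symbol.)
No. Shift-reduce conflict between [C → g .] and [C → . / C]

Augment with S' → S and build the canonical LR(0) collection (I0 = CLOSURE({[S' → . S]}), then GOTO on every symbol after a dot until no new states appear). It has 12 states:
  I0: { [S → . / C], [S' → . S] }  — shift
  I1: { [C → . / C], [C → . S g], [C → . g C], [C → . g], [C → . n C], [C → . n], [S → . / C], [S → / . C] }  — shift
  I2: { [S' → S .] }  — accept
  I3: { [C → . / C], [C → . S g], [C → . g C], [C → . g], [C → . n C], [C → . n], [C → / . C], [S → . / C], [S → / . C] }  — shift
  I4: { [S → / C .] }  — reduce
  I5: { [C → S . g] }  — shift
  I6: { [C → . / C], [C → . S g], [C → . g C], [C → . g], [C → . n C], [C → . n], [C → g . C], [C → g .], [S → . / C] }  — shift, reduce
  I7: { [C → . / C], [C → . S g], [C → . g C], [C → . g], [C → . n C], [C → . n], [C → n . C], [C → n .], [S → . / C] }  — shift, reduce
  I8: { [C → n C .] }  — reduce
  I9: { [C → g C .] }  — reduce
  I10: { [C → S g .] }  — reduce
  I11: { [C → / C .], [S → / C .] }  — 2 reduces

Conflict in state I6:
  Shift-reduce conflict between [C → g .] and [C → . / C]
So the grammar is NOT LR(0).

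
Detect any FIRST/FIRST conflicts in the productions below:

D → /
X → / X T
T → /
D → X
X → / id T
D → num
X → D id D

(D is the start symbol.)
A FIRST/FIRST conflict occurs when two productions N → α and N → β for the same non-terminal have FIRST(α) ∩ FIRST(β) ≠ ∅ (with ε ∈ FIRST of a nullable right-hand side, so two nullable alternatives also conflict).

FIRST sets of the non-terminals at (or reachable through a nullable prefix from) the front of some alternative:
  FIRST(X) = { '/', 'num' }
  FIRST(D) = { '/', 'num' }

Productions for D:
  D → /: FIRST = { '/' }
  D → X: FIRST = { '/', 'num' }
  D → num: FIRST = { 'num' }
Productions for X:
  X → / X T: FIRST = { '/' }
  X → / id T: FIRST = { '/' }
  X → D id D: FIRST = { '/', 'num' }
T has only one production, so no FIRST/FIRST conflict is possible there.

Conflict for D: D → / and D → X
  Overlap: { '/' }
Conflict for D: D → X and D → num
  Overlap: { 'num' }
Conflict for X: X → / X T and X → / id T
  Overlap: { '/' }
Conflict for X: X → / X T and X → D id D
  Overlap: { '/' }
Conflict for X: X → / id T and X → D id D
  Overlap: { '/' }

Answer: Yes. D → '/' / D → X on { '/' }; D → X / D → num on { 'num' }; X → '/' X T / X → '/' id T on { '/' }; X → '/' X T / X → D id D on { '/' }; X → '/' id T / X → D id D on { '/' }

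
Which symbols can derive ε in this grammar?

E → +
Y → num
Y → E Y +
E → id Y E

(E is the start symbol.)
None

A non-terminal is nullable if it can derive ε (the empty string): either it has an ε-production, or it has a production whose right-hand side consists entirely of nullable non-terminals.

There are no ε-productions, so no non-terminal can derive ε.
No non-terminals are nullable.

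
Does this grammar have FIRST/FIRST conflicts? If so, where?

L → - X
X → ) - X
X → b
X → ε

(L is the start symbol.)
No FIRST/FIRST conflicts.

A FIRST/FIRST conflict occurs when two productions N → α and N → β for the same non-terminal have FIRST(α) ∩ FIRST(β) ≠ ∅ (with ε ∈ FIRST of a nullable right-hand side, so two nullable alternatives also conflict).

Productions for X:
  X → ) - X: FIRST = { ')' }
  X → b: FIRST = { 'b' }
  X → ε: FIRST = { ε }
L has only one production, so no FIRST/FIRST conflict is possible there.

All alternatives of each non-terminal have pairwise disjoint FIRST sets.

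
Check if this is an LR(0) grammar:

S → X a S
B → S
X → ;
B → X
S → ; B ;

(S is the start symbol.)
Augment with S' → S and build the canonical LR(0) collection (I0 = CLOSURE({[S' → . S]}), then GOTO on every symbol after a dot until no new states appear). It has 10 states:
  I0: { [S → . ; B ;], [S → . X a S], [S' → . S], [X → . ;] }  — shift
  I1: { [B → . S], [B → . X], [S → . ; B ;], [S → . X a S], [S → ; . B ;], [X → . ;], [X → ; .] }  — shift, reduce
  I2: { [S' → S .] }  — accept
  I3: { [S → X . a S] }  — shift
  I4: { [S → . ; B ;], [S → . X a S], [S → X a . S], [X → . ;] }  — shift
  I5: { [S → X a S .] }  — reduce
  I6: { [S → ; B . ;] }  — shift
  I7: { [B → S .] }  — reduce
  I8: { [B → X .], [S → X . a S] }  — shift, reduce
  I9: { [S → ; B ; .] }  — reduce

Conflict in state I1:
  Shift-reduce conflict between [X → ; .] and [S → . ; B ;]
So the grammar is NOT LR(0).

Answer: No. Shift-reduce conflict between [X → ; .] and [S → . ; B ;]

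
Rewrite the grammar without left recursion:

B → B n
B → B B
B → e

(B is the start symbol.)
B is directly left-recursive. The standard transformation for
  A → A α₁ | ... | A α_m | β₁ | ... | β_n
is
  A  → β₁ A' | ... | β_n A'
  A' → α₁ A' | ... | α_m A' | ε

B → e becomes B → e B'
B → B n becomes B' → n B'
B → B B becomes B' → B B'
Add B' → ε

Resulting grammar:
B → e B'
B' → n B'
B' → B B'
B' → ε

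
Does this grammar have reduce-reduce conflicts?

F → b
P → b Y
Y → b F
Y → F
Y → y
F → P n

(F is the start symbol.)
Yes — I8: [Y → F .] vs [Y → b F .]

Augment with F' → F and build the canonical LR(0) collection (I0 = CLOSURE({[F' → . F]}), then GOTO on every symbol after a dot until no new states appear). It has 10 states:
  I0: { [F → . P n], [F → . b], [F' → . F], [P → . b Y] }  — shift
  I1: { [F' → F .] }  — accept
  I2: { [F → P . n] }  — shift
  I3: { [F → . P n], [F → . b], [F → b .], [P → . b Y], [P → b . Y], [Y → . F], [Y → . b F], [Y → . y] }  — shift, reduce
  I4: { [Y → F .] }  — reduce
  I5: { [P → b Y .] }  — reduce
  I6: { [F → . P n], [F → . b], [F → b .], [P → . b Y], [P → b . Y], [Y → . F], [Y → . b F], [Y → . y], [Y → b . F] }  — shift, reduce
  I7: { [Y → y .] }  — reduce
  I8: { [Y → F .], [Y → b F .] }  — 2 reduces
  I9: { [F → P n .] }  — reduce

I8 contains complete items [Y → F .], [Y → b F .] — reduce-reduce conflict.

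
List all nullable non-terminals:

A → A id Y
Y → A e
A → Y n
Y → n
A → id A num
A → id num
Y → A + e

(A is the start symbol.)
None

There are no ε-productions, so no non-terminal can derive ε.
No non-terminals are nullable.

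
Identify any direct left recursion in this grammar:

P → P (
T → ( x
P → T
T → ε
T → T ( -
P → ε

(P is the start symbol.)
Direct left recursion occurs when N → N α for some non-terminal N (the right-hand side begins with the left-hand side itself).

P → P (: LEFT RECURSIVE (starts with P)
T → ( x: starts with '('
P → T: starts with T
T → ε: starts with ε
T → T ( -: LEFT RECURSIVE (starts with T)
P → ε: starts with ε

The grammar has direct left recursion on: P, T.

Answer: Yes, P, T are left-recursive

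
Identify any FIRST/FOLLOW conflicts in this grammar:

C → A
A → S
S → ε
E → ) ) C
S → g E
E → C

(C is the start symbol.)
No FIRST/FOLLOW conflicts.

Nullable non-terminals: A, C, E, S.
FIRST sets used below: FIRST(C) = { 'g', ε }
A has a nullable alternative but only one production, so nothing to check.
C has a nullable alternative but only one production, so nothing to check.

E: nullable alternative(s) E → C; FOLLOW(E) = { $ }
  E → ) ) C: FIRST \ {ε} = { ')' } — disjoint from FOLLOW(E)
  E → C: FIRST \ {ε} = { 'g' } — this is the only nullable alternative, skip

S: nullable alternative(s) S → ε; FOLLOW(S) = { $ }
  S → ε: FIRST \ {ε} = { } — this is the only nullable alternative, skip
  S → g E: FIRST \ {ε} = { 'g' } — disjoint from FOLLOW(S)

No FIRST/FOLLOW conflicts found.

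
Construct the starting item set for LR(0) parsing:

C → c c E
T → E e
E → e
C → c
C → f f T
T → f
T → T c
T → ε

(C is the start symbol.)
First, augment the grammar with C' → C
I₀ = CLOSURE({ [C' → . C] }):
  [C' → . C] has the dot before C: add [C → . c c E], [C → . c], [C → . f f T]
No further items can be added.

I₀ = { [C → . c c E], [C → . c], [C → . f f T], [C' → . C] }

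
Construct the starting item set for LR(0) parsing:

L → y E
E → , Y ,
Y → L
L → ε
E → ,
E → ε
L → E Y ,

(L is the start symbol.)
First, augment the grammar with L' → L
I₀ = CLOSURE({ [L' → . L] }):
  [L' → . L] has the dot before L: add [L → . y E], [L → .], [L → . E Y ,]
  [L → . E Y ,] has the dot before E: add [E → . , Y ,], [E → . ,], [E → .]
No further items can be added.

I₀ = { [E → . , Y ,], [E → . ,], [E → .], [L → . E Y ,], [L → . y E], [L → .], [L' → . L] }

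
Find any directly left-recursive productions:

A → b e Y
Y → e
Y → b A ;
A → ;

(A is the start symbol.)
A → b e Y: starts with b
Y → e: starts with e
Y → b A ;: starts with b
A → ;: starts with ';'

No direct left recursion found.

Answer: No direct left recursion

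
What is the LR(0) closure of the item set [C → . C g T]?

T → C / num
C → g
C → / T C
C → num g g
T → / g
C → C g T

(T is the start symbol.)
{ [C → . / T C], [C → . C g T], [C → . g], [C → . num g g] }

To compute CLOSURE, for each item [A → α.Bβ] where B is a non-terminal, add [B → .γ] for all productions B → γ; repeat for the newly added items until nothing changes.

Start with: [C → . C g T]
  [C → . C g T] has the dot before C: add [C → . g], [C → . / T C], [C → . num g g]
No further items can be added.

CLOSURE = { [C → . / T C], [C → . C g T], [C → . g], [C → . num g g] }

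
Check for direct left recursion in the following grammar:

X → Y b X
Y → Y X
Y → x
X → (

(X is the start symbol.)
X → Y b X: starts with Y
Y → Y X: LEFT RECURSIVE (starts with Y)
Y → x: starts with x
X → (: starts with '('

The grammar has direct left recursion on: Y.

Answer: Yes, Y is left-recursive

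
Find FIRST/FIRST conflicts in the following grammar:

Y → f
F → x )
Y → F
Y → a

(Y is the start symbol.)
No FIRST/FIRST conflicts.

A FIRST/FIRST conflict occurs when two productions N → α and N → β for the same non-terminal have FIRST(α) ∩ FIRST(β) ≠ ∅ (with ε ∈ FIRST of a nullable right-hand side, so two nullable alternatives also conflict).

FIRST sets of the non-terminals at (or reachable through a nullable prefix from) the front of some alternative:
  FIRST(F) = { 'x' }

Productions for Y:
  Y → f: FIRST = { 'f' }
  Y → F: FIRST = { 'x' }
  Y → a: FIRST = { 'a' }
F has only one production, so no FIRST/FIRST conflict is possible there.

All alternatives of each non-terminal have pairwise disjoint FIRST sets.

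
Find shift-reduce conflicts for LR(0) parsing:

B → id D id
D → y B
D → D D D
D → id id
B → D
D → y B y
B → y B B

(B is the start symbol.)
Yes — I2: [B → D .] vs [D → . id id]; I5: [D → y B .] vs [B → . id D id]; I7: [D → y B y .] vs [B → . id D id]; I9: [D → id id .] vs [D → id . id]; I11: [D → y B .] vs [D → y B . y]; I15: [B → id D id .] vs [D → id . id]; I16: [D → D D D .] vs [D → . id id]

Augment with B' → B and build the canonical LR(0) collection (I0 = CLOSURE({[B' → . B]}), then GOTO on every symbol after a dot until no new states appear). It has 18 states:
  I0: { [B → . D], [B → . id D id], [B → . y B B], [B' → . B], [D → . D D D], [D → . id id], [D → . y B y], [D → . y B] }  — shift
  I1: { [B' → B .] }  — accept
  I2: { [B → D .], [D → . D D D], [D → . id id], [D → . y B y], [D → . y B], [D → D . D D] }  — shift, reduce
  I3: { [B → id . D id], [D → . D D D], [D → . id id], [D → . y B y], [D → . y B], [D → id . id] }  — shift
  I4: { [B → . D], [B → . id D id], [B → . y B B], [B → y . B B], [D → . D D D], [D → . id id], [D → . y B y], [D → . y B], [D → y . B y], [D → y . B] }  — shift
  I5: { [B → . D], [B → . id D id], [B → . y B B], [B → y B . B], [D → . D D D], [D → . id id], [D → . y B y], [D → . y B], [D → y B . y], [D → y B .] }  — shift, reduce
  I6: { [B → y B B .] }  — reduce
  I7: { [B → . D], [B → . id D id], [B → . y B B], [B → y . B B], [D → . D D D], [D → . id id], [D → . y B y], [D → . y B], [D → y . B y], [D → y . B], [D → y B y .] }  — shift, reduce
  I8: { [B → id D . id], [D → . D D D], [D → . id id], [D → . y B y], [D → . y B], [D → D . D D] }  — shift
  I9: { [D → id . id], [D → id id .] }  — shift, reduce
  I10: { [B → . D], [B → . id D id], [B → . y B B], [D → . D D D], [D → . id id], [D → . y B y], [D → . y B], [D → y . B y], [D → y . B] }  — shift
  I11: { [D → y B . y], [D → y B .] }  — shift, reduce
  I12: { [D → y B y .] }  — reduce
  I13: { [D → id id .] }  — reduce
  I14: { [D → . D D D], [D → . id id], [D → . y B y], [D → . y B], [D → D . D D], [D → D D . D] }  — shift
  I15: { [B → id D id .], [D → id . id] }  — shift, reduce
  I16: { [D → . D D D], [D → . id id], [D → . y B y], [D → . y B], [D → D . D D], [D → D D . D], [D → D D D .] }  — shift, reduce
  I17: { [D → id . id] }  — shift

I2 contains reduce item [B → D .] and shift items [D → . id id], [D → . y B], [D → . y B y] — shift-reduce conflict.
I5 contains reduce item [D → y B .] and shift items [B → . id D id], [B → . y B B], [D → . id id], [D → . y B], [D → . y B y], [D → y B . y] — shift-reduce conflict.
I7 contains reduce item [D → y B y .] and shift items [B → . id D id], [B → . y B B], [D → . id id], [D → . y B], [D → . y B y] — shift-reduce conflict.
I9 contains reduce item [D → id id .] and shift item [D → id . id] — shift-reduce conflict.
I11 contains reduce item [D → y B .] and shift item [D → y B . y] — shift-reduce conflict.
I15 contains reduce item [B → id D id .] and shift item [D → id . id] — shift-reduce conflict.
I16 contains reduce item [D → D D D .] and shift items [D → . id id], [D → . y B], [D → . y B y] — shift-reduce conflict.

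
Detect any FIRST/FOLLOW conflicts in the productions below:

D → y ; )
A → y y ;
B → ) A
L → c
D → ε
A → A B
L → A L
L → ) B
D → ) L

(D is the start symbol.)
A FIRST/FOLLOW conflict occurs when a non-terminal N has a nullable alternative N → β (β ⇒* ε) and another alternative N → α with FIRST(α) ∩ FOLLOW(N) ≠ ∅: on such a lookahead the parser cannot decide between expanding α and letting N vanish via β.

Nullable non-terminals: D.

D: nullable alternative(s) D → ε; FOLLOW(D) = { $ }
  D → y ; ): FIRST \ {ε} = { 'y' } — disjoint from FOLLOW(D)
  D → ε: FIRST \ {ε} = { } — this is the only nullable alternative, skip
  D → ) L: FIRST \ {ε} = { ')' } — disjoint from FOLLOW(D)

A, B, L have no nullable alternative, so no FIRST/FOLLOW check is needed there.

No FIRST/FOLLOW conflicts found.

Answer: No FIRST/FOLLOW conflicts.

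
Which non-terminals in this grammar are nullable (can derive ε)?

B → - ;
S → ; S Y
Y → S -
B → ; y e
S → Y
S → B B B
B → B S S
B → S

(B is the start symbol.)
None

There are no ε-productions, so no non-terminal can derive ε.
No non-terminals are nullable.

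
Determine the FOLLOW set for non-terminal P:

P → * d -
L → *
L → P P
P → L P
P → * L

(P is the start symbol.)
To compute FOLLOW(P), find every occurrence of P on a right-hand side N → α P β: add FIRST(β) \ {ε}, and if β is empty or nullable also add FOLLOW(N). Iterate to a fixed point.

P is the start symbol, so $ ∈ FOLLOW(P).
In L → P P: P is followed by P, add FIRST(P) \ {ε} = { '*' }
In L → P P: P is at the end, add FOLLOW(L)
In P → L P: P is at the end; this adds FOLLOW(P) to itself — nothing new

The FOLLOW sets referred to above (computed the same way, to a fixed point):
  FOLLOW(L) = { $, '*' }

Taking the union: FOLLOW(P) = { $, '*' }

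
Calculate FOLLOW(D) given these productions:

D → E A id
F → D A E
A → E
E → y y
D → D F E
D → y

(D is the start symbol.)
D is the start symbol, so $ ∈ FOLLOW(D).
In F → D A E: D is followed by A E, add FIRST(A E) \ {ε} = { 'y' }
In D → D F E: D is followed by F E, add FIRST(F E) \ {ε} = { 'y' }

Taking the union: FOLLOW(D) = { $, 'y' }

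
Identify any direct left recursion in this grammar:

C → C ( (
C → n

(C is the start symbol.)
Direct left recursion occurs when N → N α for some non-terminal N (the right-hand side begins with the left-hand side itself).

C → C ( (: LEFT RECURSIVE (starts with C)
C → n: starts with n

The grammar has direct left recursion on: C.

Answer: Yes, C is left-recursive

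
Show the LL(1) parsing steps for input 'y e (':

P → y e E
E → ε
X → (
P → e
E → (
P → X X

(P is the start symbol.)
LL(1) parsing maintains a stack (initially the start symbol over $) and the input. At each step: if the stack top is a terminal, match it against the current input token; if it is a non-terminal N, replace it with the RHS of M[N, lookahead] (the unique production whose predict set contains the lookahead).

Stack is shown with the top on the left.

Stack    Input    Action
------------------------
P $      y e ( $  output P → y e E
y e E $  y e ( $  match 'y'
e E $    e ( $    match 'e'
E $      ( $      output E → (
( $      ( $      match '('
$        $        accept

The string is accepted.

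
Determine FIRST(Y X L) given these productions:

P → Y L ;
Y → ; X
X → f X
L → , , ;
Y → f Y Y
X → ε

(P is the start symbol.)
FIRST sets of the non-terminals involved (from the grammar, by fixed-point iteration):
  FIRST(Y) = { ';', 'f' }

To compute FIRST(Y X L), process the symbols left to right:
Symbol Y is a non-terminal. Add FIRST(Y) \ {ε} = { ';', 'f' }
Y is not nullable (ε ∉ FIRST(Y)), so stop here.
FIRST(Y X L) = { ';', 'f' }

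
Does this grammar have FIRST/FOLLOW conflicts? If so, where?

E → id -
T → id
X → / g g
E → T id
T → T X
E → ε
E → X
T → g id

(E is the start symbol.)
A FIRST/FOLLOW conflict occurs when a non-terminal N has a nullable alternative N → β (β ⇒* ε) and another alternative N → α with FIRST(α) ∩ FOLLOW(N) ≠ ∅: on such a lookahead the parser cannot decide between expanding α and letting N vanish via β.

Nullable non-terminals: E.
FIRST sets used below: FIRST(T) = { 'g', 'id' }, FIRST(X) = { '/' }

E: nullable alternative(s) E → ε; FOLLOW(E) = { $ }
  E → id -: FIRST \ {ε} = { 'id' } — disjoint from FOLLOW(E)
  E → T id: FIRST \ {ε} = { 'g', 'id' } — disjoint from FOLLOW(E)
  E → ε: FIRST \ {ε} = { } — this is the only nullable alternative, skip
  E → X: FIRST \ {ε} = { '/' } — disjoint from FOLLOW(E)

T, X have no nullable alternative, so no FIRST/FOLLOW check is needed there.

No FIRST/FOLLOW conflicts found.

Answer: No FIRST/FOLLOW conflicts.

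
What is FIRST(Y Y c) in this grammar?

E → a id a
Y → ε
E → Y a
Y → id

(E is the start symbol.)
{ 'c', 'id' }

FIRST sets of the non-terminals involved (from the grammar, by fixed-point iteration):
  FIRST(Y) = { 'id', ε }

To compute FIRST(Y Y c), process the symbols left to right:
Symbol Y is a non-terminal. Add FIRST(Y) \ {ε} = { 'id' }
Y is nullable (ε ∈ FIRST(Y)), continue to the next symbol.
Symbol Y is a non-terminal. Add FIRST(Y) \ {ε} = { 'id' }
Y is nullable (ε ∈ FIRST(Y)), continue to the next symbol.
Symbol c is a terminal. Add 'c' and stop.
FIRST(Y Y c) = { 'c', 'id' }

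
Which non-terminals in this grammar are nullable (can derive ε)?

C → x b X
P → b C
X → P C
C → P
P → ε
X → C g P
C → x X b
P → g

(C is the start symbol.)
A non-terminal is nullable if it can derive ε (the empty string): either it has an ε-production, or it has a production whose right-hand side consists entirely of nullable non-terminals.

ε-productions: P → ε
So P is immediately nullable.
C → P: every symbol on the right is nullable, so C is nullable too.
X → P C: every symbol on the right is nullable, so X is nullable too.
Every non-terminal is now nullable.
Nullable = { 'C', 'P', 'X' }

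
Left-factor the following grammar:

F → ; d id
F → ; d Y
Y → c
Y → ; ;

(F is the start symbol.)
F → ; d F'
F' → id
F' → Y
Y → c
Y → ; ;

Left-factoring transforms A → αβ₁ | αβ₂ into A → αA' and A' → β₁ | β₂
(α is the longest common prefix among the alternatives). Repeat until
no nonterminal has two alternatives with a common prefix.

Round 1: F has alternatives sharing prefix '; d'. Introduce F': F → ; d F'
  Add: F' → id
  Add: F' → Y

No remaining common prefixes — done.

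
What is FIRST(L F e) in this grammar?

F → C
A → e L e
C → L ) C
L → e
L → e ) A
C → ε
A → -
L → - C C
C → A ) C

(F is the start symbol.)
{ '-', 'e' }

FIRST sets of the non-terminals involved (from the grammar, by fixed-point iteration):
  FIRST(L) = { '-', 'e' }

To compute FIRST(L F e), process the symbols left to right:
Symbol L is a non-terminal. Add FIRST(L) \ {ε} = { '-', 'e' }
L is not nullable (ε ∉ FIRST(L)), so stop here.
FIRST(L F e) = { '-', 'e' }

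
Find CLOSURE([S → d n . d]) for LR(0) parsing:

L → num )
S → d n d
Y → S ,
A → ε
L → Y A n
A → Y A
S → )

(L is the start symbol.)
{ [S → d n . d] }

To compute CLOSURE, for each item [A → α.Bβ] where B is a non-terminal, add [B → .γ] for all productions B → γ; repeat for the newly added items until nothing changes.

Start with: [S → d n . d]
The dot precedes the terminal d, so nothing is added.

CLOSURE = { [S → d n . d] }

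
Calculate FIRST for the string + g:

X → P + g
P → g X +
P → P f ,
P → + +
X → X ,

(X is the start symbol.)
{ '+' }

To compute FIRST(+ g), process the symbols left to right:
Symbol + is a terminal. Add '+' and stop.
FIRST(+ g) = { '+' }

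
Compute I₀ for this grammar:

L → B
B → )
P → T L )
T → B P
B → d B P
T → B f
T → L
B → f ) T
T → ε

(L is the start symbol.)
{ [B → . )], [B → . d B P], [B → . f ) T], [L → . B], [L' → . L] }

First, augment the grammar with L' → L
I₀ = CLOSURE({ [L' → . L] }):
  [L' → . L] has the dot before L: add [L → . B]
  [L → . B] has the dot before B: add [B → . )], [B → . d B P], [B → . f ) T]
No further items can be added.

I₀ = { [B → . )], [B → . d B P], [B → . f ) T], [L → . B], [L' → . L] }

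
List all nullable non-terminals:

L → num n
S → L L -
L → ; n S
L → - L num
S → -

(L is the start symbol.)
A non-terminal is nullable if it can derive ε (the empty string): either it has an ε-production, or it has a production whose right-hand side consists entirely of nullable non-terminals.

There are no ε-productions, so no non-terminal can derive ε.
No non-terminals are nullable.

Answer: None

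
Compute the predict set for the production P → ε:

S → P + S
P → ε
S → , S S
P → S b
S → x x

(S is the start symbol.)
{ '+' }

PREDICT(P → ε) = (FIRST(RHS) \ {ε}) ∪ (FOLLOW(P) if ε ∈ FIRST(RHS), i.e. RHS ⇒* ε)
The right-hand side is ε (FIRST(ε) = { ε }), so the predict set is FOLLOW(P) = { '+' }
PREDICT(P → ε) = { '+' }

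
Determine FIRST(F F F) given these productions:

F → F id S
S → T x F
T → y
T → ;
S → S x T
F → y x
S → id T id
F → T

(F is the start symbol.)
FIRST sets of the non-terminals involved (from the grammar, by fixed-point iteration):
  FIRST(F) = { ';', 'y' }

To compute FIRST(F F F), process the symbols left to right:
Symbol F is a non-terminal. Add FIRST(F) \ {ε} = { ';', 'y' }
F is not nullable (ε ∉ FIRST(F)), so stop here.
FIRST(F F F) = { ';', 'y' }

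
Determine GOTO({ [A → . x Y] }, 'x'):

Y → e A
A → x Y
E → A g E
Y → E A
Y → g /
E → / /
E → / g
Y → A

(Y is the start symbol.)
{ [A → . x Y], [A → x . Y], [E → . / /], [E → . / g], [E → . A g E], [Y → . A], [Y → . E A], [Y → . e A], [Y → . g /] }

GOTO(I, 'x') = CLOSURE({ [A → αX.β] : [A → α.Xβ] ∈ I, X = 'x' })

Items with dot before 'x', with the dot advanced:
  [A → . x Y] → [A → x . Y]
Closure of the advanced items:
  [A → x . Y] has the dot before Y: add [Y → . e A], [Y → . E A], [Y → . g /], [Y → . A]
  [Y → . E A] has the dot before E: add [E → . A g E], [E → . / /], [E → . / g]
  [Y → . A] has the dot before A: add [A → . x Y]

GOTO = { [A → . x Y], [A → x . Y], [E → . / /], [E → . / g], [E → . A g E], [Y → . A], [Y → . E A], [Y → . e A], [Y → . g /] }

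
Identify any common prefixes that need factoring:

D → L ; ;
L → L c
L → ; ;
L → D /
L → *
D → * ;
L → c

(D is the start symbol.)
No, left-factoring is not needed

Left-factoring is needed when two productions for the same non-terminal
share a common prefix on the right-hand side.

Productions for D:
  D → L ; ;
  D → * ;
Productions for L:
  L → L c
  L → ; ;
  L → D /
  L → *
  L → c

No common prefixes found.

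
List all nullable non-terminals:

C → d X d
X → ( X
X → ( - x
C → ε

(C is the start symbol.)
A non-terminal is nullable if it can derive ε (the empty string): either it has an ε-production, or it has a production whose right-hand side consists entirely of nullable non-terminals.

ε-productions: C → ε
So C is immediately nullable.
No further non-terminal can be added: every production for the remaining non-terminals contains a terminal or a non-nullable non-terminal.
Nullable = { 'C' }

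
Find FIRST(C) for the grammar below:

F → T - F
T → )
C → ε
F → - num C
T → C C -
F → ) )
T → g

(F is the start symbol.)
To compute FIRST(C), examine every production with C on the left-hand side, reading each right-hand side left to right until a non-nullable symbol is reached.

From C → ε:
  - ε-production, so ε ∈ FIRST(C)

Collecting: FIRST(C) = { ε }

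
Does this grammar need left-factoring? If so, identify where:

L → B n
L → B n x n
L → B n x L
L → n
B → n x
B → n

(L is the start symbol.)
Yes, L has productions with common prefix 'B n'; B has productions with common prefix 'n'

Left-factoring is needed when two productions for the same non-terminal
share a common prefix on the right-hand side.

Productions for L:
  L → B n
  L → B n x n
  L → B n x L
  L → n
Productions for B:
  B → n x
  B → n

Found common prefix 'B n' in productions for L
Found common prefix 'n' in productions for B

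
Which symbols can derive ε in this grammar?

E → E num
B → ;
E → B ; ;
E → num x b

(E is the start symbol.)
None

A non-terminal is nullable if it can derive ε (the empty string): either it has an ε-production, or it has a production whose right-hand side consists entirely of nullable non-terminals.

There are no ε-productions, so no non-terminal can derive ε.
No non-terminals are nullable.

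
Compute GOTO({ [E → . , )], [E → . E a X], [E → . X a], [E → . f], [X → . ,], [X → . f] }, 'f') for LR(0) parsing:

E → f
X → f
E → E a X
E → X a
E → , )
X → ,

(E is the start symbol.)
GOTO(I, 'f') = CLOSURE({ [A → αX.β] : [A → α.Xβ] ∈ I, X = 'f' })

Items with dot before 'f', with the dot advanced:
  [E → . f] → [E → f .]
  [X → . f] → [X → f .]
Closure adds nothing (no advanced item has the dot before a non-terminal).

GOTO = { [E → f .], [X → f .] }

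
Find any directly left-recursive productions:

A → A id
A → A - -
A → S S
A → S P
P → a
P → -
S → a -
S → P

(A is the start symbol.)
Yes, A is left-recursive

A → A id: LEFT RECURSIVE (starts with A)
A → A - -: LEFT RECURSIVE (starts with A)
A → S S: starts with S
A → S P: starts with S
P → a: starts with a
P → -: starts with '-'
S → a -: starts with a
S → P: starts with P

The grammar has direct left recursion on: A.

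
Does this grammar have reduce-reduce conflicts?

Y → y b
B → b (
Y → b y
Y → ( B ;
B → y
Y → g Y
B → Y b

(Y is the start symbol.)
A reduce-reduce conflict occurs when an LR(0) state has two complete items [A → α .] and [B → β .] — both call for a reduction, and with no lookahead the parser cannot choose between them.

Augment with Y' → Y and build the canonical LR(0) collection (I0 = CLOSURE({[Y' → . Y]}), then GOTO on every symbol after a dot until no new states appear). It has 16 states:
  I0: { [Y → . ( B ;], [Y → . b y], [Y → . g Y], [Y → . y b], [Y' → . Y] }  — shift
  I1: { [B → . Y b], [B → . b (], [B → . y], [Y → ( . B ;], [Y → . ( B ;], [Y → . b y], [Y → . g Y], [Y → . y b] }  — shift
  I2: { [Y' → Y .] }  — accept
  I3: { [Y → b . y] }  — shift
  I4: { [Y → . ( B ;], [Y → . b y], [Y → . g Y], [Y → . y b], [Y → g . Y] }  — shift
  I5: { [Y → y . b] }  — shift
  I6: { [Y → y b .] }  — reduce
  I7: { [Y → g Y .] }  — reduce
  I8: { [Y → b y .] }  — reduce
  I9: { [Y → ( B . ;] }  — shift
  I10: { [B → Y . b] }  — shift
  I11: { [B → b . (], [Y → b . y] }  — shift
  I12: { [B → y .], [Y → y . b] }  — shift, reduce
  I13: { [B → b ( .] }  — reduce
  I14: { [B → Y b .] }  — reduce
  I15: { [Y → ( B ; .] }  — reduce

No state contains more than one complete item.

Answer: No reduce-reduce conflicts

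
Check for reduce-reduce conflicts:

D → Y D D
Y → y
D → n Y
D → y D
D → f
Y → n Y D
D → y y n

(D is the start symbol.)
A reduce-reduce conflict occurs when an LR(0) state has two complete items [A → α .] and [B → β .] — both call for a reduction, and with no lookahead the parser cannot choose between them.

Augment with D' → D and build the canonical LR(0) collection (I0 = CLOSURE({[D' → . D]}), then GOTO on every symbol after a dot until no new states appear). It has 16 states:
  I0: { [D → . Y D D], [D → . f], [D → . n Y], [D → . y D], [D → . y y n], [D' → . D], [Y → . n Y D], [Y → . y] }  — shift
  I1: { [D' → D .] }  — accept
  I2: { [D → . Y D D], [D → . f], [D → . n Y], [D → . y D], [D → . y y n], [D → Y . D D], [Y → . n Y D], [Y → . y] }  — shift
  I3: { [D → f .] }  — reduce
  I4: { [D → n . Y], [Y → . n Y D], [Y → . y], [Y → n . Y D] }  — shift
  I5: { [D → . Y D D], [D → . f], [D → . n Y], [D → . y D], [D → . y y n], [D → y . D], [D → y . y n], [Y → . n Y D], [Y → . y], [Y → y .] }  — shift, reduce
  I6: { [D → y D .] }  — reduce
  I7: { [D → . Y D D], [D → . f], [D → . n Y], [D → . y D], [D → . y y n], [D → y . D], [D → y . y n], [D → y y . n], [Y → . n Y D], [Y → . y], [Y → y .] }  — shift, reduce
  I8: { [D → n . Y], [D → y y n .], [Y → . n Y D], [Y → . y], [Y → n . Y D] }  — shift, reduce
  I9: { [D → . Y D D], [D → . f], [D → . n Y], [D → . y D], [D → . y y n], [D → n Y .], [Y → . n Y D], [Y → . y], [Y → n Y . D] }  — shift, reduce
  I10: { [Y → . n Y D], [Y → . y], [Y → n . Y D] }  — shift
  I11: { [Y → y .] }  — reduce
  I12: { [D → . Y D D], [D → . f], [D → . n Y], [D → . y D], [D → . y y n], [Y → . n Y D], [Y → . y], [Y → n Y . D] }  — shift
  I13: { [Y → n Y D .] }  — reduce
  I14: { [D → . Y D D], [D → . f], [D → . n Y], [D → . y D], [D → . y y n], [D → Y D . D], [Y → . n Y D], [Y → . y] }  — shift
  I15: { [D → Y D D .] }  — reduce

No state contains more than one complete item.

Answer: No reduce-reduce conflicts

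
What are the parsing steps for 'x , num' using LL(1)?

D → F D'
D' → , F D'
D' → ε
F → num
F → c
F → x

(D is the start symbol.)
LL(1) parsing maintains a stack (initially the start symbol over $) and the input. At each step: if the stack top is a terminal, match it against the current input token; if it is a non-terminal N, replace it with the RHS of M[N, lookahead] (the unique production whose predict set contains the lookahead).

Stack is shown with the top on the left.

Stack     Input      Action
---------------------------
D $       x , num $  output D → F D'
F D' $    x , num $  output F → x
x D' $    x , num $  match 'x'
D' $      , num $    output D' → , F D'
, F D' $  , num $    match ','
F D' $    num $      output F → num
num D' $  num $      match 'num'
D' $      $          output D' → ε
$         $          accept

The string is accepted.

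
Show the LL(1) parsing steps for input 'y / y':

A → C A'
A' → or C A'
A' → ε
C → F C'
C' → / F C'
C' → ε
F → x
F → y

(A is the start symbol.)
LL(1) parsing maintains a stack (initially the start symbol over $) and the input. At each step: if the stack top is a terminal, match it against the current input token; if it is a non-terminal N, replace it with the RHS of M[N, lookahead] (the unique production whose predict set contains the lookahead).

Stack is shown with the top on the left.

Stack        Input    Action
----------------------------
A $          y / y $  output A → C A'
C A' $       y / y $  output C → F C'
F C' A' $    y / y $  output F → y
y C' A' $    y / y $  match 'y'
C' A' $      / y $    output C' → / F C'
/ F C' A' $  / y $    match '/'
F C' A' $    y $      output F → y
y C' A' $    y $      match 'y'
C' A' $      $        output C' → ε
A' $         $        output A' → ε
$            $        accept

The string is accepted.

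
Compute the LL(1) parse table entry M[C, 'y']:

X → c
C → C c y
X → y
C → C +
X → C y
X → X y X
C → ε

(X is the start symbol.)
To find M[C, 'y'], we find productions for C where 'y' is in the predict set (PREDICT(N → α) = (FIRST(α) \ {ε}) ∪ (FOLLOW(N) if α ⇒* ε)).

Relevant sets:
  FIRST(C) = { '+', 'c', ε }
  FOLLOW(C) = { '+', 'c', 'y' }

C → C c y: PREDICT = { '+', 'c' }
C → C +: PREDICT = { '+', 'c' }
C → ε: PREDICT = { '+', 'c', 'y' }
  'y' is in predict set, so this production goes in M[C, 'y']

M[C, 'y'] = C → ε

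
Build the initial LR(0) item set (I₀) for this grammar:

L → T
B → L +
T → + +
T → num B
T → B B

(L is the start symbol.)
First, augment the grammar with L' → L
I₀ = CLOSURE({ [L' → . L] }):
  [L' → . L] has the dot before L: add [L → . T]
  [L → . T] has the dot before T: add [T → . + +], [T → . num B], [T → . B B]
  [T → . B B] has the dot before B: add [B → . L +]
No further items can be added.

I₀ = { [B → . L +], [L → . T], [L' → . L], [T → . + +], [T → . B B], [T → . num B] }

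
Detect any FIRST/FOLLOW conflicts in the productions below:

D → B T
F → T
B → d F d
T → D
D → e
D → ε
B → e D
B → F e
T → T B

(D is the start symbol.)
Yes. D → B T with FOLLOW(D) on { 'd', 'e' }; D → e with FOLLOW(D) on { 'e' }; T → T B with FOLLOW(T) on { 'd', 'e' }

A FIRST/FOLLOW conflict occurs when a non-terminal N has a nullable alternative N → β (β ⇒* ε) and another alternative N → α with FIRST(α) ∩ FOLLOW(N) ≠ ∅: on such a lookahead the parser cannot decide between expanding α and letting N vanish via β.

Nullable non-terminals: D, F, T.
FIRST sets used below: FIRST(B) = { 'd', 'e' }, FIRST(D) = { 'd', 'e', ε }, FIRST(T) = { 'd', 'e', ε }

D: nullable alternative(s) D → ε; FOLLOW(D) = { $, 'd', 'e' }
  D → B T: FIRST \ {ε} = { 'd', 'e' } — overlaps FOLLOW(D) on { 'd', 'e' }: CONFLICT
  D → e: FIRST \ {ε} = { 'e' } — overlaps FOLLOW(D) on { 'e' }: CONFLICT
  D → ε: FIRST \ {ε} = { } — this is the only nullable alternative, skip
F has a nullable alternative but only one production, so nothing to check.

T: nullable alternative(s) T → D; FOLLOW(T) = { $, 'd', 'e' }
  T → D: FIRST \ {ε} = { 'd', 'e' } — this is the only nullable alternative, skip
  T → T B: FIRST \ {ε} = { 'd', 'e' } — overlaps FOLLOW(T) on { 'd', 'e' }: CONFLICT

B has no nullable alternative, so no FIRST/FOLLOW check is needed there.

So the grammar has 3 FIRST/FOLLOW conflicts (marked CONFLICT above).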